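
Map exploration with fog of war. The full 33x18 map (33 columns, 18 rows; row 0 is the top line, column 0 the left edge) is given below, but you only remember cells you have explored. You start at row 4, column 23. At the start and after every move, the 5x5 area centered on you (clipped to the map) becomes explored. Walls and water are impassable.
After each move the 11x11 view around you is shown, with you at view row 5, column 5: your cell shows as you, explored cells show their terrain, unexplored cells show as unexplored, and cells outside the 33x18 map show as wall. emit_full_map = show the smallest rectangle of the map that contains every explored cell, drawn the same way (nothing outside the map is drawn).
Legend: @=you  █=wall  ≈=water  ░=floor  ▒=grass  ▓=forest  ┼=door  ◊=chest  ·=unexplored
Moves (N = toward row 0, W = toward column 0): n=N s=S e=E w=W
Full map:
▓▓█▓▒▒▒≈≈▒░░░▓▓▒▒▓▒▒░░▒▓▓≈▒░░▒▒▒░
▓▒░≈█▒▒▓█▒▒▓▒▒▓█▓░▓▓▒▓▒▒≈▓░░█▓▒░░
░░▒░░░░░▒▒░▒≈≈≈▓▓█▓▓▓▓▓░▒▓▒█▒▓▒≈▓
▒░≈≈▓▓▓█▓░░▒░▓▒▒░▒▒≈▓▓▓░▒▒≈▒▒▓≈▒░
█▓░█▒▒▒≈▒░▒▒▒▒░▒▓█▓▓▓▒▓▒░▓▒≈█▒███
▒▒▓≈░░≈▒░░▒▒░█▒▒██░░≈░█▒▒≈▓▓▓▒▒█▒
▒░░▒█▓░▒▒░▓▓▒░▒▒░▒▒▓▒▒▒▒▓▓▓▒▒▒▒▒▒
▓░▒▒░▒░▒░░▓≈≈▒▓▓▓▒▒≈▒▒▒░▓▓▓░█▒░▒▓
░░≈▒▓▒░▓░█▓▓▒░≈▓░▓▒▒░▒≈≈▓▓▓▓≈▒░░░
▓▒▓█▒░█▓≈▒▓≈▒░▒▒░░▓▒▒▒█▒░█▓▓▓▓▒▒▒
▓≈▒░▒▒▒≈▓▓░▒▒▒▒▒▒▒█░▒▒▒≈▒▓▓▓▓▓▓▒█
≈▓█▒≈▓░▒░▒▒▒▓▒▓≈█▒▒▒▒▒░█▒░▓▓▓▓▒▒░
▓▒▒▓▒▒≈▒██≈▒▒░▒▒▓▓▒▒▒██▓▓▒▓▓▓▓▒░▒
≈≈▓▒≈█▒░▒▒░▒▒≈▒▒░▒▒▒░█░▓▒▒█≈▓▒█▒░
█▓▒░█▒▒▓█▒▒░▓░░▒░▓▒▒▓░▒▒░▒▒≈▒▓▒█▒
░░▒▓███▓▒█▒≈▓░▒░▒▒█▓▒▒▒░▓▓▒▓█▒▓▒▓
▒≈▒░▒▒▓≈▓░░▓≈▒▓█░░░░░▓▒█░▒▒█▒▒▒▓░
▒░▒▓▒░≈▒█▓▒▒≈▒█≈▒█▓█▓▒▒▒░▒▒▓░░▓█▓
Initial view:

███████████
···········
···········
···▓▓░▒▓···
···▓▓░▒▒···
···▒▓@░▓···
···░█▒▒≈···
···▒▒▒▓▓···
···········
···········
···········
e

███████████
···········
···········
··▓▓░▒▓▒···
··▓▓░▒▒≈···
··▒▓▒@▓▒···
··░█▒▒≈▓···
··▒▒▒▓▓▓···
···········
···········
···········

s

···········
···········
··▓▓░▒▓▒···
··▓▓░▒▒≈···
··▒▓▒░▓▒···
··░█▒@≈▓···
··▒▒▒▓▓▓···
···▒░▓▓▓···
···········
···········
···········

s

···········
··▓▓░▒▓▒···
··▓▓░▒▒≈···
··▒▓▒░▓▒···
··░█▒▒≈▓···
··▒▒▒@▓▓···
···▒░▓▓▓···
···≈≈▓▓▓···
···········
···········
···········

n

···········
···········
··▓▓░▒▓▒···
··▓▓░▒▒≈···
··▒▓▒░▓▒···
··░█▒@≈▓···
··▒▒▒▓▓▓···
···▒░▓▓▓···
···≈≈▓▓▓···
···········
···········

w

···········
···········
···▓▓░▒▓▒··
···▓▓░▒▒≈··
···▒▓▒░▓▒··
···░█@▒≈▓··
···▒▒▒▓▓▓··
···▒▒░▓▓▓··
····≈≈▓▓▓··
···········
···········

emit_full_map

▓▓░▒▓▒
▓▓░▒▒≈
▒▓▒░▓▒
░█@▒≈▓
▒▒▒▓▓▓
▒▒░▓▓▓
·≈≈▓▓▓

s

···········
···▓▓░▒▓▒··
···▓▓░▒▒≈··
···▒▓▒░▓▒··
···░█▒▒≈▓··
···▒▒@▓▓▓··
···▒▒░▓▓▓··
···▒≈≈▓▓▓··
···········
···········
···········

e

···········
··▓▓░▒▓▒···
··▓▓░▒▒≈···
··▒▓▒░▓▒···
··░█▒▒≈▓···
··▒▒▒@▓▓···
··▒▒░▓▓▓···
··▒≈≈▓▓▓···
···········
···········
···········

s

··▓▓░▒▓▒···
··▓▓░▒▒≈···
··▒▓▒░▓▒···
··░█▒▒≈▓···
··▒▒▒▓▓▓···
··▒▒░@▓▓···
··▒≈≈▓▓▓···
···█▒░█▓···
···········
···········
···········

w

···▓▓░▒▓▒··
···▓▓░▒▒≈··
···▒▓▒░▓▒··
···░█▒▒≈▓··
···▒▒▒▓▓▓··
···▒▒@▓▓▓··
···▒≈≈▓▓▓··
···▒█▒░█▓··
···········
···········
···········

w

····▓▓░▒▓▒·
····▓▓░▒▒≈·
····▒▓▒░▓▒·
···≈░█▒▒≈▓·
···▒▒▒▒▓▓▓·
···▒▒@░▓▓▓·
···░▒≈≈▓▓▓·
···▒▒█▒░█▓·
···········
···········
···········

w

·····▓▓░▒▓▒
·····▓▓░▒▒≈
·····▒▓▒░▓▒
···░≈░█▒▒≈▓
···▓▒▒▒▒▓▓▓
···≈▒@▒░▓▓▓
···▒░▒≈≈▓▓▓
···▒▒▒█▒░█▓
···········
···········
···········

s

·····▓▓░▒▒≈
·····▒▓▒░▓▒
···░≈░█▒▒≈▓
···▓▒▒▒▒▓▓▓
···≈▒▒▒░▓▓▓
···▒░@≈≈▓▓▓
···▒▒▒█▒░█▓
···░▒▒▒≈···
···········
···········
···········

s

·····▒▓▒░▓▒
···░≈░█▒▒≈▓
···▓▒▒▒▒▓▓▓
···≈▒▒▒░▓▓▓
···▒░▒≈≈▓▓▓
···▒▒@█▒░█▓
···░▒▒▒≈···
···▒▒▒░█···
···········
···········
···········

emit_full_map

··▓▓░▒▓▒
··▓▓░▒▒≈
··▒▓▒░▓▒
░≈░█▒▒≈▓
▓▒▒▒▒▓▓▓
≈▒▒▒░▓▓▓
▒░▒≈≈▓▓▓
▒▒@█▒░█▓
░▒▒▒≈···
▒▒▒░█···

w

······▒▓▒░▓
····░≈░█▒▒≈
····▓▒▒▒▒▓▓
···▒≈▒▒▒░▓▓
···▒▒░▒≈≈▓▓
···▓▒@▒█▒░█
···█░▒▒▒≈··
···▒▒▒▒░█··
···········
···········
···········

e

·····▒▓▒░▓▒
···░≈░█▒▒≈▓
···▓▒▒▒▒▓▓▓
··▒≈▒▒▒░▓▓▓
··▒▒░▒≈≈▓▓▓
··▓▒▒@█▒░█▓
··█░▒▒▒≈···
··▒▒▒▒░█···
···········
···········
···········

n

·····▓▓░▒▒≈
·····▒▓▒░▓▒
···░≈░█▒▒≈▓
···▓▒▒▒▒▓▓▓
··▒≈▒▒▒░▓▓▓
··▒▒░@≈≈▓▓▓
··▓▒▒▒█▒░█▓
··█░▒▒▒≈···
··▒▒▒▒░█···
···········
···········

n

·····▓▓░▒▓▒
·····▓▓░▒▒≈
·····▒▓▒░▓▒
···░≈░█▒▒≈▓
···▓▒▒▒▒▓▓▓
··▒≈▒@▒░▓▓▓
··▒▒░▒≈≈▓▓▓
··▓▒▒▒█▒░█▓
··█░▒▒▒≈···
··▒▒▒▒░█···
···········

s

·····▓▓░▒▒≈
·····▒▓▒░▓▒
···░≈░█▒▒≈▓
···▓▒▒▒▒▓▓▓
··▒≈▒▒▒░▓▓▓
··▒▒░@≈≈▓▓▓
··▓▒▒▒█▒░█▓
··█░▒▒▒≈···
··▒▒▒▒░█···
···········
···········

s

·····▒▓▒░▓▒
···░≈░█▒▒≈▓
···▓▒▒▒▒▓▓▓
··▒≈▒▒▒░▓▓▓
··▒▒░▒≈≈▓▓▓
··▓▒▒@█▒░█▓
··█░▒▒▒≈···
··▒▒▒▒░█···
···········
···········
···········

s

···░≈░█▒▒≈▓
···▓▒▒▒▒▓▓▓
··▒≈▒▒▒░▓▓▓
··▒▒░▒≈≈▓▓▓
··▓▒▒▒█▒░█▓
··█░▒@▒≈···
··▒▒▒▒░█···
···▒▒██▓···
···········
···········
···········

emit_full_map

···▓▓░▒▓▒
···▓▓░▒▒≈
···▒▓▒░▓▒
·░≈░█▒▒≈▓
·▓▒▒▒▒▓▓▓
▒≈▒▒▒░▓▓▓
▒▒░▒≈≈▓▓▓
▓▒▒▒█▒░█▓
█░▒@▒≈···
▒▒▒▒░█···
·▒▒██▓···

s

···▓▒▒▒▒▓▓▓
··▒≈▒▒▒░▓▓▓
··▒▒░▒≈≈▓▓▓
··▓▒▒▒█▒░█▓
··█░▒▒▒≈···
··▒▒▒@░█···
···▒▒██▓···
···▒░█░▓···
···········
···········
···········

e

··▓▒▒▒▒▓▓▓·
·▒≈▒▒▒░▓▓▓·
·▒▒░▒≈≈▓▓▓·
·▓▒▒▒█▒░█▓·
·█░▒▒▒≈▒···
·▒▒▒▒@█▒···
··▒▒██▓▓···
··▒░█░▓▒···
···········
···········
···········

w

···▓▒▒▒▒▓▓▓
··▒≈▒▒▒░▓▓▓
··▒▒░▒≈≈▓▓▓
··▓▒▒▒█▒░█▓
··█░▒▒▒≈▒··
··▒▒▒@░█▒··
···▒▒██▓▓··
···▒░█░▓▒··
···········
···········
···········

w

····▓▒▒▒▒▓▓
···▒≈▒▒▒░▓▓
···▒▒░▒≈≈▓▓
···▓▒▒▒█▒░█
···█░▒▒▒≈▒·
···▒▒@▒░█▒·
···▒▒▒██▓▓·
···▒▒░█░▓▒·
···········
···········
···········

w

·····▓▒▒▒▒▓
····▒≈▒▒▒░▓
····▒▒░▒≈≈▓
···░▓▒▒▒█▒░
···▒█░▒▒▒≈▒
···▒▒@▒▒░█▒
···▓▒▒▒██▓▓
···▒▒▒░█░▓▒
···········
···········
···········

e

····▓▒▒▒▒▓▓
···▒≈▒▒▒░▓▓
···▒▒░▒≈≈▓▓
··░▓▒▒▒█▒░█
··▒█░▒▒▒≈▒·
··▒▒▒@▒░█▒·
··▓▒▒▒██▓▓·
··▒▒▒░█░▓▒·
···········
···········
···········

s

···▒≈▒▒▒░▓▓
···▒▒░▒≈≈▓▓
··░▓▒▒▒█▒░█
··▒█░▒▒▒≈▒·
··▒▒▒▒▒░█▒·
··▓▒▒@██▓▓·
··▒▒▒░█░▓▒·
···▒▒▓░▒···
···········
···········
···········

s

···▒▒░▒≈≈▓▓
··░▓▒▒▒█▒░█
··▒█░▒▒▒≈▒·
··▒▒▒▒▒░█▒·
··▓▒▒▒██▓▓·
··▒▒▒@█░▓▒·
···▒▒▓░▒···
···█▓▒▒▒···
···········
···········
███████████

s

··░▓▒▒▒█▒░█
··▒█░▒▒▒≈▒·
··▒▒▒▒▒░█▒·
··▓▒▒▒██▓▓·
··▒▒▒░█░▓▒·
···▒▒@░▒···
···█▓▒▒▒···
···░░░▓▒···
···········
███████████
███████████

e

·░▓▒▒▒█▒░█▓
·▒█░▒▒▒≈▒··
·▒▒▒▒▒░█▒··
·▓▒▒▒██▓▓··
·▒▒▒░█░▓▒··
··▒▒▓@▒▒···
··█▓▒▒▒░···
··░░░▓▒█···
···········
███████████
███████████

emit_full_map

····▓▓░▒▓▒
····▓▓░▒▒≈
····▒▓▒░▓▒
··░≈░█▒▒≈▓
··▓▒▒▒▒▓▓▓
·▒≈▒▒▒░▓▓▓
·▒▒░▒≈≈▓▓▓
░▓▒▒▒█▒░█▓
▒█░▒▒▒≈▒··
▒▒▒▒▒░█▒··
▓▒▒▒██▓▓··
▒▒▒░█░▓▒··
·▒▒▓@▒▒···
·█▓▒▒▒░···
·░░░▓▒█···


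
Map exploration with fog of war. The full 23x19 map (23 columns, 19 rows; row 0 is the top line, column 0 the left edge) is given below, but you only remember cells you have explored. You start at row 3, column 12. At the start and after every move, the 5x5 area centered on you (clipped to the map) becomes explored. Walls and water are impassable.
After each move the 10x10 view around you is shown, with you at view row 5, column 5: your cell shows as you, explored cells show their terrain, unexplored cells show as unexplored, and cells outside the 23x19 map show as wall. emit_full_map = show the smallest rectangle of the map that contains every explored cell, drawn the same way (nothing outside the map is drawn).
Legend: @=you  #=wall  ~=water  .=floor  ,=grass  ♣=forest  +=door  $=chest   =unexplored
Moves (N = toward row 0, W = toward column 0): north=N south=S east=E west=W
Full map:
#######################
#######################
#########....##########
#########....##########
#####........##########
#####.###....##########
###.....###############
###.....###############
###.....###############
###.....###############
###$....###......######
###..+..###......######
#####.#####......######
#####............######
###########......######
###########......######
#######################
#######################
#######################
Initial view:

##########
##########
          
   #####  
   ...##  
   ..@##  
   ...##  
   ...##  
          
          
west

##########
##########
          
   ###### 
   ....## 
   ..@.## 
   ....## 
   ....## 
          
          

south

##########
          
   ###### 
   ....## 
   ....## 
   ..@.## 
   ....## 
   #####  
          
          

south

          
   ###### 
   ....## 
   ....## 
   ....## 
   ..@.## 
   #####  
   #####  
          
          

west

          
    ######
    ....##
   #....##
   .....##
   #.@..##
   ###### 
   ###### 
          
          

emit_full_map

 ######
 ....##
#....##
.....##
#.@..##
###### 
###### 

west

          
     #####
     ....#
   ##....#
   ......#
   ##@...#
   .######
   .######
          
          

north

##########
          
     #####
   ##....#
   ##....#
   ..@...#
   ##....#
   .######
   .######
          

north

##########
##########
          
   #######
   ##....#
   ##@...#
   ......#
   ##....#
   .######
   .######

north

##########
##########
##########
   #####  
   #######
   ##@...#
   ##....#
   ......#
   ##....#
   .######

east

##########
##########
##########
  ######  
  ########
  ##.@..##
  ##....##
  ......##
  ##....##
  .###### 

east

##########
##########
##########
 #######  
 ######## 
 ##..@.## 
 ##....## 
 ......## 
 ##....## 
 .######  

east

##########
##########
##########
########  
########  
##...@##  
##....##  
......##  
##....##  
.######   

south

##########
##########
########  
########  
##....##  
##...@##  
......##  
##....##  
.######   
.######   

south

##########
########  
########  
##....##  
##....##  
.....@##  
##....##  
.#######  
.######   
          

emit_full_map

########
########
##....##
##....##
.....@##
##....##
.#######
.###### 

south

########  
########  
##....##  
##....##  
......##  
##...@##  
.#######  
.#######  
          
          

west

 ######## 
 ######## 
 ##....## 
 ##....## 
 ......## 
 ##..@.## 
 .####### 
 .####### 
          
          

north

##########
 ######## 
 ######## 
 ##....## 
 ##....## 
 ....@.## 
 ##....## 
 .####### 
 .####### 
          

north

##########
##########
 ######## 
 ######## 
 ##....## 
 ##..@.## 
 ......## 
 ##....## 
 .####### 
 .####### 

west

##########
##########
  ########
  ########
  ##....##
  ##.@..##
  ......##
  ##....##
  .#######
  .#######

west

##########
##########
   #######
   #######
   ##....#
   ##@...#
   ......#
   ##....#
   .######
   .######

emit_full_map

########
########
##....##
##@...##
......##
##....##
.#######
.#######

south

##########
   #######
   #######
   ##....#
   ##....#
   ..@...#
   ##....#
   .######
   .######
          

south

   #######
   #######
   ##....#
   ##....#
   ......#
   ##@...#
   .######
   .######
          
          

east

  ########
  ########
  ##....##
  ##....##
  ......##
  ##.@..##
  .#######
  .#######
          
          

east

 ######## 
 ######## 
 ##....## 
 ##....## 
 ......## 
 ##..@.## 
 .####### 
 .####### 
          
          

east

########  
########  
##....##  
##....##  
......##  
##...@##  
.#######  
.#######  
          
          

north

##########
########  
########  
##....##  
##....##  
.....@##  
##....##  
.#######  
.#######  
          


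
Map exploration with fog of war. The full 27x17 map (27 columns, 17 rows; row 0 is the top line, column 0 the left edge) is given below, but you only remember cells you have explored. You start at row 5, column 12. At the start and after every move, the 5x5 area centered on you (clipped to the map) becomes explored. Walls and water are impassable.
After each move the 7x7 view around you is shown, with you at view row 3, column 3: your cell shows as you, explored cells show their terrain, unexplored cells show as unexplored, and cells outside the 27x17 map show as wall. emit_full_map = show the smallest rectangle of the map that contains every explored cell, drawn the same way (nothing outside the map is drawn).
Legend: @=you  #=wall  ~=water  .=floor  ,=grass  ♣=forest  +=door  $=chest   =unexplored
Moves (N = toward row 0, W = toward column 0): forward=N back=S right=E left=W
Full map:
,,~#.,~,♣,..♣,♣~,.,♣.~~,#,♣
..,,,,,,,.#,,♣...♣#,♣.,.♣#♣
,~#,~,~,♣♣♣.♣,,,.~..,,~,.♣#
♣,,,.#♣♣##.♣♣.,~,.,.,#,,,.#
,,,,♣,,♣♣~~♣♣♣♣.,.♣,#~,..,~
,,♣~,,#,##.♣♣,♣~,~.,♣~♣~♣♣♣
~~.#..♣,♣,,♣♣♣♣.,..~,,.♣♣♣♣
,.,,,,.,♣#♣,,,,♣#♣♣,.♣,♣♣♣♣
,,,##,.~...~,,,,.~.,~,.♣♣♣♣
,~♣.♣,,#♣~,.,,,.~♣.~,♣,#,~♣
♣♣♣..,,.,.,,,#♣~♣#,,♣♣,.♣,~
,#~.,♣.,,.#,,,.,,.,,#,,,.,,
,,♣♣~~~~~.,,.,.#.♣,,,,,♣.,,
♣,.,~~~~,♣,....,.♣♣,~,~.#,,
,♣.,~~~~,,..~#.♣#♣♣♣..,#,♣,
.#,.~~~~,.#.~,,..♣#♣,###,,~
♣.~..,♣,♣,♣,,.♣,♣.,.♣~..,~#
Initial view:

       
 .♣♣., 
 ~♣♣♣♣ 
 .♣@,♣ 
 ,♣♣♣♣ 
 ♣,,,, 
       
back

 .♣♣., 
 ~♣♣♣♣ 
 .♣♣,♣ 
 ,♣@♣♣ 
 ♣,,,, 
 .~,,, 
       

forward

       
 .♣♣., 
 ~♣♣♣♣ 
 .♣@,♣ 
 ,♣♣♣♣ 
 ♣,,,, 
 .~,,, 

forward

       
 ♣.♣,, 
 .♣♣., 
 ~♣@♣♣ 
 .♣♣,♣ 
 ,♣♣♣♣ 
 ♣,,,, 

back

 ♣.♣,, 
 .♣♣., 
 ~♣♣♣♣ 
 .♣@,♣ 
 ,♣♣♣♣ 
 ♣,,,, 
 .~,,, 

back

 .♣♣., 
 ~♣♣♣♣ 
 .♣♣,♣ 
 ,♣@♣♣ 
 ♣,,,, 
 .~,,, 
       

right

.♣♣.,  
~♣♣♣♣. 
.♣♣,♣~ 
,♣♣@♣. 
♣,,,,♣ 
.~,,,, 
       

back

~♣♣♣♣. 
.♣♣,♣~ 
,♣♣♣♣. 
♣,,@,♣ 
.~,,,, 
 .,,,. 
       

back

.♣♣,♣~ 
,♣♣♣♣. 
♣,,,,♣ 
.~,@,, 
 .,,,. 
 ,,#♣~ 
       

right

♣♣,♣~  
♣♣♣♣., 
,,,,♣# 
~,,@,. 
.,,,.~ 
,,#♣~♣ 
       

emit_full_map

♣.♣,,  
.♣♣.,  
~♣♣♣♣. 
.♣♣,♣~ 
,♣♣♣♣.,
♣,,,,♣#
.~,,@,.
 .,,,.~
 ,,#♣~♣

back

♣♣♣♣., 
,,,,♣# 
~,,,,. 
.,,@.~ 
,,#♣~♣ 
 ,,.,, 
       

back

,,,,♣# 
~,,,,. 
.,,,.~ 
,,#@~♣ 
 ,,.,, 
 .,.#. 
       

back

~,,,,. 
.,,,.~ 
,,#♣~♣ 
 ,,@,, 
 .,.#. 
 ...,. 
       

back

.,,,.~ 
,,#♣~♣ 
 ,,.,, 
 .,@#. 
 ...,. 
 ~#.♣# 
       

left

 .,,,.~
 ,,#♣~♣
 ,,,.,,
 ,.@.#.
 ....,.
 .~#.♣#
       

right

.,,,.~ 
,,#♣~♣ 
,,,.,, 
,.,@#. 
....,. 
.~#.♣# 
       

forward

~,,,,. 
.,,,.~ 
,,#♣~♣ 
,,,@,, 
,.,.#. 
....,. 
.~#.♣# 

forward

,,,,♣# 
~,,,,. 
.,,,.~ 
,,#@~♣ 
,,,.,, 
,.,.#. 
....,. 

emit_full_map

♣.♣,,  
.♣♣.,  
~♣♣♣♣. 
.♣♣,♣~ 
,♣♣♣♣.,
♣,,,,♣#
.~,,,,.
 .,,,.~
 ,,#@~♣
 ,,,.,,
 ,.,.#.
 ....,.
 .~#.♣#

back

~,,,,. 
.,,,.~ 
,,#♣~♣ 
,,,@,, 
,.,.#. 
....,. 
.~#.♣# 

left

.~,,,,.
 .,,,.~
 ,,#♣~♣
 ,,@.,,
 ,.,.#.
 ....,.
 .~#.♣#

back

 .,,,.~
 ,,#♣~♣
 ,,,.,,
 ,.@.#.
 ....,.
 .~#.♣#
       

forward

.~,,,,.
 .,,,.~
 ,,#♣~♣
 ,,@.,,
 ,.,.#.
 ....,.
 .~#.♣#

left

 .~,,,,
 ,.,,,.
 ,,,#♣~
 #,@,.,
 ,,.,.#
 ,....,
  .~#.♣

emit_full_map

♣.♣,,  
.♣♣.,  
~♣♣♣♣. 
.♣♣,♣~ 
,♣♣♣♣.,
♣,,,,♣#
.~,,,,.
,.,,,.~
,,,#♣~♣
#,@,.,,
,,.,.#.
,....,.
 .~#.♣#

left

  .~,,,
 ~,.,,,
 .,,,#♣
 .#@,,.
 .,,.,.
 ♣,....
   .~#.

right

 .~,,,,
~,.,,,.
.,,,#♣~
.#,@,.,
.,,.,.#
♣,....,
  .~#.♣

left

  .~,,,
 ~,.,,,
 .,,,#♣
 .#@,,.
 .,,.,.
 ♣,....
   .~#.

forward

  ♣,,,,
 ..~,,,
 ~,.,,,
 .,@,#♣
 .#,,,.
 .,,.,.
 ♣,....

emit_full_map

 ♣.♣,,  
 .♣♣.,  
 ~♣♣♣♣. 
 .♣♣,♣~ 
 ,♣♣♣♣.,
 ♣,,,,♣#
..~,,,,.
~,.,,,.~
.,@,#♣~♣
.#,,,.,,
.,,.,.#.
♣,....,.
  .~#.♣#

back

 ..~,,,
 ~,.,,,
 .,,,#♣
 .#@,,.
 .,,.,.
 ♣,....
   .~#.

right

..~,,,,
~,.,,,.
.,,,#♣~
.#,@,.,
.,,.,.#
♣,....,
  .~#.♣

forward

 ♣,,,,♣
..~,,,,
~,.,,,.
.,,@#♣~
.#,,,.,
.,,.,.#
♣,....,

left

  ♣,,,,
 ..~,,,
 ~,.,,,
 .,@,#♣
 .#,,,.
 .,,.,.
 ♣,....

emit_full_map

 ♣.♣,,  
 .♣♣.,  
 ~♣♣♣♣. 
 .♣♣,♣~ 
 ,♣♣♣♣.,
 ♣,,,,♣#
..~,,,,.
~,.,,,.~
.,@,#♣~♣
.#,,,.,,
.,,.,.#.
♣,....,.
  .~#.♣#

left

   ♣,,,
 ...~,,
 ♣~,.,,
 ,.@,,#
 ,.#,,,
 ~.,,.,
  ♣,...

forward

   ,♣♣♣
 ♣#♣,,,
 ...~,,
 ♣~@.,,
 ,.,,,#
 ,.#,,,
 ~.,,.,

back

 ♣#♣,,,
 ...~,,
 ♣~,.,,
 ,.@,,#
 ,.#,,,
 ~.,,.,
  ♣,...

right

♣#♣,,,,
...~,,,
♣~,.,,,
,.,@,#♣
,.#,,,.
~.,,.,.
 ♣,....

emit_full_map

  ♣.♣,,  
  .♣♣.,  
  ~♣♣♣♣. 
  .♣♣,♣~ 
  ,♣♣♣♣.,
♣#♣,,,,♣#
...~,,,,.
♣~,.,,,.~
,.,@,#♣~♣
,.#,,,.,,
~.,,.,.#.
 ♣,....,.
   .~#.♣#


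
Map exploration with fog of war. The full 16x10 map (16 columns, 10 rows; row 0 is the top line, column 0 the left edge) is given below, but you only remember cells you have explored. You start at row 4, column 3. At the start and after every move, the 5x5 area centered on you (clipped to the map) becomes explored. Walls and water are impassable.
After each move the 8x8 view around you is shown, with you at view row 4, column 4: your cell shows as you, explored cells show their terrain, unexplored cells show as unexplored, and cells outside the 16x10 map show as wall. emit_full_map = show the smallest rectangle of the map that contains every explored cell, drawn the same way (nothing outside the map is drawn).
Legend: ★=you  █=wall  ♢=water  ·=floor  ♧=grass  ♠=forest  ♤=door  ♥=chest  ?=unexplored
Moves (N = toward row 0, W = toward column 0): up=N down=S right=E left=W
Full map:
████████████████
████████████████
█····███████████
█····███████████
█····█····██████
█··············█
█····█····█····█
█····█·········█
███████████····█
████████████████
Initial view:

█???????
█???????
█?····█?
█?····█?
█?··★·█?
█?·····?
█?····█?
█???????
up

████████
█???????
█?█████?
█?····█?
█?··★·█?
█?····█?
█?·····?
█?····█?

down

█???????
█?█████?
█?····█?
█?····█?
█?··★·█?
█?·····?
█?····█?
█???????

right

????????
?█████??
?····██?
?····██?
?···★█·?
?······?
?····█·?
????????

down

?█████??
?····██?
?····██?
?····█·?
?···★··?
?····█·?
??···█·?
????????

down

?····██?
?····██?
?····█·?
?······?
?···★█·?
??···█·?
??█████?
????????

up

?█████??
?····██?
?····██?
?····█·?
?···★··?
?····█·?
??···█·?
??█████?

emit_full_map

█████?
····██
····██
····█·
···★··
····█·
?···█·
?█████

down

?····██?
?····██?
?····█·?
?······?
?···★█·?
??···█·?
??█████?
????????

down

?····██?
?····█·?
?······?
?····█·?
??··★█·?
??█████?
??█████?
████████

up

?····██?
?····██?
?····█·?
?······?
?···★█·?
??···█·?
??█████?
??█████?

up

?█████??
?····██?
?····██?
?····█·?
?···★··?
?····█·?
??···█·?
??█████?

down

?····██?
?····██?
?····█·?
?······?
?···★█·?
??···█·?
??█████?
??█████?


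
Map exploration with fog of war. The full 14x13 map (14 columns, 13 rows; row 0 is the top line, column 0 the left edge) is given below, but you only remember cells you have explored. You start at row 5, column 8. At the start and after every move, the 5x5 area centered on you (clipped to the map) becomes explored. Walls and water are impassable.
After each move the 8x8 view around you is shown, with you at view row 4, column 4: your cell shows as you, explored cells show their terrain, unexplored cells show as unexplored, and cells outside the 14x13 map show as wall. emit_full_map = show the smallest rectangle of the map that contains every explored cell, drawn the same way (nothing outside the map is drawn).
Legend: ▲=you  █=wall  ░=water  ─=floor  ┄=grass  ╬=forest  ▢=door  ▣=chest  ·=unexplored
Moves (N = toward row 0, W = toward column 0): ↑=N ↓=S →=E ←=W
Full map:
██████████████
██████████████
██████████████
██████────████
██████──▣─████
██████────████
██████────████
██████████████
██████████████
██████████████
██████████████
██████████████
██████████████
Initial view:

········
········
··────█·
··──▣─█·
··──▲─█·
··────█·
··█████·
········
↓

········
··────█·
··──▣─█·
··────█·
··──▲─█·
··█████·
··█████·
········

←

········
···────█
··█──▣─█
··█────█
··█─▲──█
··██████
··██████
········

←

········
····────
··██──▣─
··██────
··██▲───
··██████
··██████
········

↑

········
········
··██────
··██──▣─
··██▲───
··██────
··██████
··██████

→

········
········
·██────█
·██──▣─█
·██─▲──█
·██────█
·███████
·███████

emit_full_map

██────█
██──▣─█
██─▲──█
██────█
███████
███████

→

········
········
██────█·
██──▣─█·
██──▲─█·
██────█·
███████·
███████·

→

········
········
█────██·
█──▣─██·
█───▲██·
█────██·
███████·
██████··

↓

········
█────██·
█──▣─██·
█────██·
█───▲██·
███████·
███████·
········

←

········
██────██
██──▣─██
██────██
██──▲─██
████████
████████
········

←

········
·██────█
·██──▣─█
·██────█
·██─▲──█
·███████
·███████
········

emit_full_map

██────██
██──▣─██
██────██
██─▲──██
████████
████████

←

········
··██────
··██──▣─
··██────
··██▲───
··██████
··██████
········

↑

········
········
··██────
··██──▣─
··██▲───
··██────
··██████
··██████

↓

········
··██────
··██──▣─
··██────
··██▲───
··██████
··██████
········

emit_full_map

██────██
██──▣─██
██────██
██▲───██
████████
████████


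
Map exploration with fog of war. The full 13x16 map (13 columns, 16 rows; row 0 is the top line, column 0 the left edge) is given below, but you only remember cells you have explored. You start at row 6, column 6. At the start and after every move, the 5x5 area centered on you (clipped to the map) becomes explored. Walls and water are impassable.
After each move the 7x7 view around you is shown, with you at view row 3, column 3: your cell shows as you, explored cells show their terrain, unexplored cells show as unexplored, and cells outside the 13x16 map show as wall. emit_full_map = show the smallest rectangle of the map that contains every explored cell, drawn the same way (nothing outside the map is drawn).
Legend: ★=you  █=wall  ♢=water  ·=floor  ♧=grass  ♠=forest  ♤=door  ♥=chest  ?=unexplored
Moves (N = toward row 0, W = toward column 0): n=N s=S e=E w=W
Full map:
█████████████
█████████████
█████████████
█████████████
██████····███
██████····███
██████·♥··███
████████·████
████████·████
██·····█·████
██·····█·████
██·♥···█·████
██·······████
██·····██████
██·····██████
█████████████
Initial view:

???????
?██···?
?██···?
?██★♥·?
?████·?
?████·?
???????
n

???????
?█████?
?██···?
?██★··?
?██·♥·?
?████·?
?████·?

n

???????
?█████?
?█████?
?██★··?
?██···?
?██·♥·?
?████·?

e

???????
██████?
██████?
██·★··?
██····?
██·♥··?
████·??

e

???????
██████?
██████?
█··★·█?
█····█?
█·♥··█?
███·???

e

???????
██████?
██████?
···★██?
····██?
·♥··██?
██·????

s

██████?
██████?
····██?
···★██?
·♥··██?
██·███?
██·????

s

██████?
····██?
····██?
·♥·★██?
██·███?
██·███?
???????

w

███████
█····██
█····██
█·♥★·██
███·███
███·███
???????

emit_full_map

████████
████████
██····██
██····██
██·♥★·██
████·███
████·███

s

█····██
█····██
█·♥··██
███★███
███·███
?·█·██?
???????

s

█····██
█·♥··██
███·███
███★███
?·█·██?
?·█·██?
???????

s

█·♥··██
███·███
███·███
?·█★██?
?·█·██?
?·█·██?
???????

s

███·███
███·███
?·█·██?
?·█★██?
?·█·██?
?···██?
???????

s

███·███
?·█·██?
?·█·██?
?·█★██?
?···██?
?·████?
???????

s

?·█·██?
?·█·██?
?·█·██?
?··★██?
?·████?
?·████?
???????

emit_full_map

████████
████████
██····██
██····██
██·♥··██
████·███
████·███
??·█·██?
??·█·██?
??·█·██?
??··★██?
??·████?
??·████?

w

??·█·██
?··█·██
?··█·██
?··★·██
?··████
?··████
???????

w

???·█·█
?···█·█
?···█·█
?··★··█
?···███
?···███
???????

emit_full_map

████████
████████
██····██
██····██
██·♥··██
████·███
████·███
??·█·██?
···█·██?
···█·██?
··★··██?
···████?
···████?


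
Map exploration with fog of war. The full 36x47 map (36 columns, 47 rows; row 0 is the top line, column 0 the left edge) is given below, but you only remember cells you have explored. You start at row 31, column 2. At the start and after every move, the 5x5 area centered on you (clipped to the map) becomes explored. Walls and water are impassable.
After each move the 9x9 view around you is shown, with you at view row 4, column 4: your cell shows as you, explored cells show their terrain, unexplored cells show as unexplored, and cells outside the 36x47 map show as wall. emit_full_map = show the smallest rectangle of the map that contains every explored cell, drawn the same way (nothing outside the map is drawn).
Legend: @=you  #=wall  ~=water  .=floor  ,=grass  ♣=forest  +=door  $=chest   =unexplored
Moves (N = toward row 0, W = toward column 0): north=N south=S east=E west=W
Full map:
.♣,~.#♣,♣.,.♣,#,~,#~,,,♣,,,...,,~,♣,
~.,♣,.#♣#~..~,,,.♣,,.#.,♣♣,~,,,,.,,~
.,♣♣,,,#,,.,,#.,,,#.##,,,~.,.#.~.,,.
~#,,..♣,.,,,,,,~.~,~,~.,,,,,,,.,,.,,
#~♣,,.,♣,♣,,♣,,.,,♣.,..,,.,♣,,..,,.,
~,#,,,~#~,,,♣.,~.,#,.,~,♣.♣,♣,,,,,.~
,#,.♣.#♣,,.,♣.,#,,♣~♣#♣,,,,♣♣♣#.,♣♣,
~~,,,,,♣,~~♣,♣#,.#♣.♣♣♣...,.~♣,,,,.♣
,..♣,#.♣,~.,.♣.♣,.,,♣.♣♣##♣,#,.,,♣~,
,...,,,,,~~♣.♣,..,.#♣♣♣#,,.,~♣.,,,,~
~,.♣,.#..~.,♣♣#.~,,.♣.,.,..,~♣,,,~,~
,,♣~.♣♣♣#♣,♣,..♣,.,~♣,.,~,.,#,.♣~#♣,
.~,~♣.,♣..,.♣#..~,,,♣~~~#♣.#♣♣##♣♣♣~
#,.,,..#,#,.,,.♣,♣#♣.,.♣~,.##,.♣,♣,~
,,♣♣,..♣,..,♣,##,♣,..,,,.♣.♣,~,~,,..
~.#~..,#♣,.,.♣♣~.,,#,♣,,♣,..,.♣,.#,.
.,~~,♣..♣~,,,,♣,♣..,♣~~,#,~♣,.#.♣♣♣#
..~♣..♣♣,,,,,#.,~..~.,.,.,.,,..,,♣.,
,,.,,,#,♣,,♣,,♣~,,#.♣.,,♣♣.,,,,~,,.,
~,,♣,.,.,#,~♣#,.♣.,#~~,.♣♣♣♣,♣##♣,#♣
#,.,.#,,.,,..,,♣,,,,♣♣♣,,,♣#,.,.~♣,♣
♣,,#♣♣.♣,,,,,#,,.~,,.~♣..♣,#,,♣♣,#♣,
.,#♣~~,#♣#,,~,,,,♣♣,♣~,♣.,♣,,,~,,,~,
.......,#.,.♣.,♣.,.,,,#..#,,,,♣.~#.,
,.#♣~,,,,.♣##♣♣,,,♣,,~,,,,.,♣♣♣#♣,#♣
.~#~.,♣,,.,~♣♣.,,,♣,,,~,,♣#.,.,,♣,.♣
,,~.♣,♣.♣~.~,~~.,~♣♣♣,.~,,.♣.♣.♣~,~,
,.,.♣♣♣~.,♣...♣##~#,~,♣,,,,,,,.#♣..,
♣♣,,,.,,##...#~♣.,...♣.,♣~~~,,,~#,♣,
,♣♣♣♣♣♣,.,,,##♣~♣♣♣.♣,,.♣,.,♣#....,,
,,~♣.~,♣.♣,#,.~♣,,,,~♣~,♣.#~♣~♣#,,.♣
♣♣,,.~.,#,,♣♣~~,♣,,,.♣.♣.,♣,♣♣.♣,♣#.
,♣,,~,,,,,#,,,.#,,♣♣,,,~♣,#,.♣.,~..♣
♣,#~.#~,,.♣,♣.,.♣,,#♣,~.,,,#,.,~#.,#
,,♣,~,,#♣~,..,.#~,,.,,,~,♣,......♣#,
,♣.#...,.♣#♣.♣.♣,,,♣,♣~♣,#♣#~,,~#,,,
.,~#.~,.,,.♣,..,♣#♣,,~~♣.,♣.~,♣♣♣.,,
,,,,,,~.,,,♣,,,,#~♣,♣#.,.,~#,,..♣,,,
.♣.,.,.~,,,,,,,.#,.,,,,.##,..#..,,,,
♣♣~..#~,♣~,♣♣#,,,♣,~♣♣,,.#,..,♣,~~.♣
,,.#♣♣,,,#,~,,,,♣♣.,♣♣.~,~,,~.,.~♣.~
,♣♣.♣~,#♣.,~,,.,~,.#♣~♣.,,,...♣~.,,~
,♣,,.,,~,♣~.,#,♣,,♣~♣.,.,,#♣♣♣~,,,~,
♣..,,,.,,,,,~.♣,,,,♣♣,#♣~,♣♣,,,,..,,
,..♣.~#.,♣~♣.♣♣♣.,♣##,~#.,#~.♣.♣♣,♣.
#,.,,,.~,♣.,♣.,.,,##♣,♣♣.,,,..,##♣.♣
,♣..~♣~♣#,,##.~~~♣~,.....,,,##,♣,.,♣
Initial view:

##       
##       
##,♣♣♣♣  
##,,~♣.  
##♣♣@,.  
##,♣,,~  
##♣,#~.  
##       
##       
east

#        
#        
#,♣♣♣♣♣  
#,,~♣.~  
#♣♣,@.~  
#,♣,,~,  
#♣,#~.#  
#        
#        

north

#        
#        
# ♣,,,.  
#,♣♣♣♣♣  
#,,~@.~  
#♣♣,,.~  
#,♣,,~,  
#♣,#~.#  
#        

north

#        
#        
# .,.♣♣  
# ♣,,,.  
#,♣♣@♣♣  
#,,~♣.~  
#♣♣,,.~  
#,♣,,~,  
#♣,#~.#  

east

         
         
 .,.♣♣♣  
 ♣,,,.,  
,♣♣♣@♣♣  
,,~♣.~,  
♣♣,,.~.  
,♣,,~,   
♣,#~.#   

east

         
         
.,.♣♣♣~  
♣,,,.,,  
♣♣♣♣@♣,  
,~♣.~,♣  
♣,,.~.,  
♣,,~,    
,#~.#    

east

         
         
,.♣♣♣~.  
,,,.,,#  
♣♣♣♣@,.  
~♣.~,♣.  
,,.~.,#  
,,~,     
#~.#     

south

         
,.♣♣♣~.  
,,,.,,#  
♣♣♣♣♣,.  
~♣.~@♣.  
,,.~.,#  
,,~,,,,  
#~.#     
         

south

,.♣♣♣~.  
,,,.,,#  
♣♣♣♣♣,.  
~♣.~,♣.  
,,.~@,#  
,,~,,,,  
#~.#~,,  
         
         

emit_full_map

 .,.♣♣♣~.
 ♣,,,.,,#
,♣♣♣♣♣♣,.
,,~♣.~,♣.
♣♣,,.~@,#
,♣,,~,,,,
♣,#~.#~,,

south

,,,.,,#  
♣♣♣♣♣,.  
~♣.~,♣.  
,,.~.,#  
,,~,@,,  
#~.#~,,  
  ~,,#♣  
         
         

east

,,.,,#   
♣♣♣♣,.   
♣.~,♣.♣  
,.~.,#,  
,~,,@,,  
~.#~,,.  
 ~,,#♣~  
         
         

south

♣♣♣♣,.   
♣.~,♣.♣  
,.~.,#,  
,~,,,,,  
~.#~@,.  
 ~,,#♣~  
  ..,.♣  
         
         

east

♣♣♣,.    
.~,♣.♣   
.~.,#,,  
~,,,,,#  
.#~,@.♣  
~,,#♣~,  
 ..,.♣#  
         
         

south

.~,♣.♣   
.~.,#,,  
~,,,,,#  
.#~,,.♣  
~,,#@~,  
 ..,.♣#  
  ,.,,.  
         
         

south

.~.,#,,  
~,,,,,#  
.#~,,.♣  
~,,#♣~,  
 ..,@♣#  
  ,.,,.  
  ~.,,,  
         
         

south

~,,,,,#  
.#~,,.♣  
~,,#♣~,  
 ..,.♣#  
  ,.@,.  
  ~.,,,  
  .~,,,  
         
         

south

.#~,,.♣  
~,,#♣~,  
 ..,.♣#  
  ,.,,.  
  ~.@,,  
  .~,,,  
  ~,♣~,  
         
         

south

~,,#♣~,  
 ..,.♣#  
  ,.,,.  
  ~.,,,  
  .~@,,  
  ~,♣~,  
  ,,,#,  
         
         

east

,,#♣~,   
..,.♣#   
 ,.,,.♣  
 ~.,,,♣  
 .~,@,,  
 ~,♣~,♣  
 ,,,#,~  
         
         

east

,#♣~,    
.,.♣#    
,.,,.♣,  
~.,,,♣,  
.~,,@,,  
~,♣~,♣♣  
,,,#,~,  
         
         

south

.,.♣#    
,.,,.♣,  
~.,,,♣,  
.~,,,,,  
~,♣~@♣♣  
,,,#,~,  
  ♣.,~,  
         
         

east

,.♣#     
.,,.♣,   
.,,,♣,,  
~,,,,,,  
,♣~,@♣#  
,,#,~,,  
 ♣.,~,,  
         
         

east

.♣#      
,,.♣,    
,,,♣,,,  
,,,,,,,  
♣~,♣@#,  
,#,~,,,  
♣.,~,,.  
         
         

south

,,.♣,    
,,,♣,,,  
,,,,,,,  
♣~,♣♣#,  
,#,~@,,  
♣.,~,,.  
  ~.,#,  
         
         

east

,.♣,     
,,♣,,,   
,,,,,,.  
~,♣♣#,,  
#,~,@,,  
.,~,,.,  
 ~.,#,♣  
         
         

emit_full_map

 .,.♣♣♣~.       
 ♣,,,.,,#       
,♣♣♣♣♣♣,.       
,,~♣.~,♣.♣      
♣♣,,.~.,#,,     
,♣,,~,,,,,#     
♣,#~.#~,,.♣     
    ~,,#♣~,     
     ..,.♣#     
      ,.,,.♣,   
      ~.,,,♣,,, 
      .~,,,,,,,.
      ~,♣~,♣♣#,,
      ,,,#,~,@,,
        ♣.,~,,.,
          ~.,#,♣

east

.♣,      
,♣,,,    
,,,,,.#  
,♣♣#,,,  
,~,,@,♣  
,~,,.,~  
~.,#,♣,  
         
         

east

♣,       
♣,,,     
,,,,.#,  
♣♣#,,,♣  
~,,,@♣♣  
~,,.,~,  
.,#,♣,,  
         
         

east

,        
,,,      
,,,.#,.  
♣#,,,♣,  
,,,,@♣.  
,,.,~,.  
,#,♣,,♣  
         
         

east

         
,,       
,,.#,.,  
#,,,♣,~  
,,,♣@.,  
,.,~,.#  
#,♣,,♣~  
         
         

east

         
,        
,.#,.,,  
,,,♣,~♣  
,,♣♣@,♣  
.,~,.#♣  
,♣,,♣~♣  
         
         

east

         
         
.#,.,,,  
,,♣,~♣♣  
,♣♣.@♣♣  
,~,.#♣~  
♣,,♣~♣.  
         
         

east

         
         
#,.,,,,  
,♣,~♣♣,  
♣♣.,@♣.  
~,.#♣~♣  
,,♣~♣.,  
         
         

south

         
#,.,,,,  
,♣,~♣♣,  
♣♣.,♣♣.  
~,.#@~♣  
,,♣~♣.,  
  ,♣♣,#  
         
         

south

#,.,,,,  
,♣,~♣♣,  
♣♣.,♣♣.  
~,.#♣~♣  
,,♣~@.,  
  ,♣♣,#  
  ♣##,~  
         
         

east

,.,,,,   
♣,~♣♣,   
♣.,♣♣.~  
,.#♣~♣.  
,♣~♣@,.  
 ,♣♣,#♣  
 ♣##,~#  
         
         

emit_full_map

 .,.♣♣♣~.               
 ♣,,,.,,#               
,♣♣♣♣♣♣,.               
,,~♣.~,♣.♣              
♣♣,,.~.,#,,             
,♣,,~,,,,,#             
♣,#~.#~,,.♣             
    ~,,#♣~,             
     ..,.♣#             
      ,.,,.♣,           
      ~.,,,♣,,,         
      .~,,,,,,,.#,.,,,, 
      ~,♣~,♣♣#,,,♣,~♣♣, 
      ,,,#,~,,,,♣♣.,♣♣.~
        ♣.,~,,.,~,.#♣~♣.
          ~.,#,♣,,♣~♣@,.
                  ,♣♣,#♣
                  ♣##,~#
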